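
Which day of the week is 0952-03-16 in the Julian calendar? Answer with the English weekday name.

Tuesday

In the proleptic Gregorian calendar this is 21 March 952 (JDN 2068851).
Since JDN mod 7 = 1 (0 = Monday), the day is Tuesday.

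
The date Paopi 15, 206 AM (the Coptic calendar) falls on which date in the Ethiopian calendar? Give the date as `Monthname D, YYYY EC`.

Julian Day Number of the source date = 1899950.
Converting JDN 1899950 to the Ethiopian calendar gives 15 Tikimt 482 EC.

Tikimt 15, 482 EC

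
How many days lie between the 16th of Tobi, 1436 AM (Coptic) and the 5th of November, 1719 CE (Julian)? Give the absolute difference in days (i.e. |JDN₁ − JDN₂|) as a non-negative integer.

68

First date → JDN 2349299; second date → JDN 2349231.
The interval is |2349299 − 2349231| = 68 days.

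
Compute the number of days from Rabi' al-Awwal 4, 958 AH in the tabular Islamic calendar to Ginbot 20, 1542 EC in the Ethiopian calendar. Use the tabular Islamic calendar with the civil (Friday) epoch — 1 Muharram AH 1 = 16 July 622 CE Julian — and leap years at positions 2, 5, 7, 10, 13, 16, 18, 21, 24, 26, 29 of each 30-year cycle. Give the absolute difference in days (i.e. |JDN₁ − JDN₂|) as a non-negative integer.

301

First date → JDN 2287631; second date → JDN 2287330.
The interval is |2287631 − 2287330| = 301 days.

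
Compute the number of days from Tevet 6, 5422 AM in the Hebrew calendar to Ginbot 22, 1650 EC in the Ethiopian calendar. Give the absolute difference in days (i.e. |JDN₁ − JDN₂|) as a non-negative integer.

1311

JDN of the first date = 2328090.
JDN of the second date = 2326779.
|2326779 − 2328090| = 1311.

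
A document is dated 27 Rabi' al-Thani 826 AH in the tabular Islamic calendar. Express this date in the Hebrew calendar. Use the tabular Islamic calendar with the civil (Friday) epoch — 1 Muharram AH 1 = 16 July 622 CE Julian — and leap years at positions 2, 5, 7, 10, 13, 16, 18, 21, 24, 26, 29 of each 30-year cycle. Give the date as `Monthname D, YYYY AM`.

Julian Day Number of the source date = 2240907.
Converting JDN 2240907 to the Hebrew calendar gives 28 Nisan 5183 AM.

Nisan 28, 5183 AM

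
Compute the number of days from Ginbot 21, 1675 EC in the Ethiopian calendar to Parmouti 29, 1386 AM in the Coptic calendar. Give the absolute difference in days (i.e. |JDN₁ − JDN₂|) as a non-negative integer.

First date → JDN 2335909; second date → JDN 2331139.
The interval is |2335909 − 2331139| = 4770 days.

4770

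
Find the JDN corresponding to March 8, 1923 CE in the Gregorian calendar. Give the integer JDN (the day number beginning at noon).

2423487

JDN 2299161 is 15 October 1582 CE (Gregorian); the target day is +124326 days from there, so JDN = 2423487.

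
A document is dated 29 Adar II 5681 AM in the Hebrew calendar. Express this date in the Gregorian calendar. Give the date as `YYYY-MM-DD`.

Julian Day Number of the source date = 2422788.
Converting JDN 2422788 to the Gregorian calendar gives 8 April 1921 CE.

1921-04-08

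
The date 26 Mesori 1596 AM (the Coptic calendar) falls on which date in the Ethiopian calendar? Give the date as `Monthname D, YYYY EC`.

The source date corresponds to 31 August 1880 in the Gregorian calendar (JDN 2407959).
That day falls on 26 Nehase 1872 EC in the Ethiopian calendar.

Nehase 26, 1872 EC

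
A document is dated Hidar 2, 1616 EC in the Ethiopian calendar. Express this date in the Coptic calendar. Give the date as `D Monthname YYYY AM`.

2 Hathor 1340 AM

Julian Day Number of the source date = 2314161.
Converting JDN 2314161 to the Coptic calendar gives 2 Hathor 1340 AM.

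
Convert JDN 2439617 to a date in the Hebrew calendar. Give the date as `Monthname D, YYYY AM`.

Nisan 26, 5727 AM

The Gregorian equivalent of JDN 2439617 is 6 May 1967.
In the Hebrew calendar that day is Nisan 26, 5727 AM.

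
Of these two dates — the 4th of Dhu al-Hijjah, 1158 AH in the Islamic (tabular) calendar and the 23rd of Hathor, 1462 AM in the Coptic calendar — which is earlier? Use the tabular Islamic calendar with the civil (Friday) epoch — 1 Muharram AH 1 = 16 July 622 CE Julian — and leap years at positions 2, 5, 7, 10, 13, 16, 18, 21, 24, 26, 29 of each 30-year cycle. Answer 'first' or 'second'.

Converting both to JDN: 2358770 vs 2358742; the smaller is the second.

second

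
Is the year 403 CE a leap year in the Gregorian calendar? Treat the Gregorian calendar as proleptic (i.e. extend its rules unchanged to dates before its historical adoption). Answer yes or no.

no

403 is not divisible by 4, so it is a common year.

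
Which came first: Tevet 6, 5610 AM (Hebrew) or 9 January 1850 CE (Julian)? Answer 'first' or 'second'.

first

Converting both to JDN: 2396748 vs 2396779; the smaller is the first.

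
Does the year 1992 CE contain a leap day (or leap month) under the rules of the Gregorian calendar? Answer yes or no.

1992 is divisible by 4 and not by 100, so it is a leap year.

yes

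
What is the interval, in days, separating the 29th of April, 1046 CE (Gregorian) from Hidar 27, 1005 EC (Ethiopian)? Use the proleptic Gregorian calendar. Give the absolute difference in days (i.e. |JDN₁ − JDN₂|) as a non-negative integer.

12204

First date → JDN 2103222; second date → JDN 2091018.
The interval is |2103222 − 2091018| = 12204 days.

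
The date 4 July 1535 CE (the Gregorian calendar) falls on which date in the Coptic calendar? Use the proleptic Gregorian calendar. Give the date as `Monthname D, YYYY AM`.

Paoni 30, 1251 AM

Julian Day Number of the source date = 2281891.
Converting JDN 2281891 to the Coptic calendar gives 30 Paoni 1251 AM.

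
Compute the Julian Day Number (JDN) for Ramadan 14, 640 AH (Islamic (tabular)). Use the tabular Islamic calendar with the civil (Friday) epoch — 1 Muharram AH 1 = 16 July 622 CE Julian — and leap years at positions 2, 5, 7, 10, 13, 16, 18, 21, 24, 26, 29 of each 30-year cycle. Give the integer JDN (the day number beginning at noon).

2175129

Equivalently 14 March 1243 (proleptic Gregorian).
JDN 2451545 is 1 January 2000 CE (Gregorian); the target day is −276416 days from there, so JDN = 2175129.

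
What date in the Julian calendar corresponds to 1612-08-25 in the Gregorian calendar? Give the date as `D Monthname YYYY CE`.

15 August 1612 CE

At this point the Julian calendar is 10 days behind the Gregorian.
25 August 1612 Gregorian − 10 days → 15 August 1612 Julian.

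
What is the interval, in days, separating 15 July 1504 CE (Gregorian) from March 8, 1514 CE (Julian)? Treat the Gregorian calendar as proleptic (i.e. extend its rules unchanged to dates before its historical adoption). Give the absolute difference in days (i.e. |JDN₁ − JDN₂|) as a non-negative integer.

3533

JDN of the first date = 2270580.
JDN of the second date = 2274113.
|2274113 − 2270580| = 3533.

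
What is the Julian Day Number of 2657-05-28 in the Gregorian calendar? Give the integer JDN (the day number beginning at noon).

2691657

JDN 2400001 is 17 November 1858 CE (Gregorian), MJD 0; the target day is +291656 days from there, so JDN = 2691657.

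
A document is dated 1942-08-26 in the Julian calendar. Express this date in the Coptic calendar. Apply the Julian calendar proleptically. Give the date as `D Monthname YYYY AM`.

The source date corresponds to 8 September 1942 in the Gregorian calendar (JDN 2430611).
That day falls on 3 Pi Kogi Enavot 1658 AM in the Coptic calendar.

3 Pi Kogi Enavot 1658 AM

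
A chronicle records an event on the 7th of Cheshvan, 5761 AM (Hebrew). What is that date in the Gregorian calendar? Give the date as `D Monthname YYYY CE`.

Julian Day Number of the source date = 2451854.
Converting JDN 2451854 to the Gregorian calendar gives 5 November 2000 CE.

5 November 2000 CE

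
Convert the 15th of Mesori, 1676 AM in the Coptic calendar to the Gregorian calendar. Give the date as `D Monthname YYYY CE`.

21 August 1960 CE

Both dates share Julian Day Number 2437168; in the Gregorian calendar that is 21 August 1960 CE.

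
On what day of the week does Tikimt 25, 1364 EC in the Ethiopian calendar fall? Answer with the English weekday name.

Thursday

This is JDN 2222111 (31 October 1371 Gregorian).
JDN 2222111 mod 7 = 3, and JDN 0 was a Monday, so this is a Thursday.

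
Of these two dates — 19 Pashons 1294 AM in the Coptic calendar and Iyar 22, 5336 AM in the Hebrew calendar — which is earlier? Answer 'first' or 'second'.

second

Converting both to JDN: 2297556 vs 2296803; the smaller is the second.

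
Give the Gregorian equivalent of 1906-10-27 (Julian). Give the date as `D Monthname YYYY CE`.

At this point the Julian calendar is 13 days behind the Gregorian.
27 October 1906 Julian + 13 days → 9 November 1906 Gregorian.

9 November 1906 CE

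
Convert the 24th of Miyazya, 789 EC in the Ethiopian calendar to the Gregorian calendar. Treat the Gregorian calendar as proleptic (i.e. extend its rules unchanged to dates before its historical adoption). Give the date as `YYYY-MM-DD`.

0797-04-23

Julian Day Number of the source date = 2012271.
Converting JDN 2012271 to the Gregorian calendar gives 23 April 797 CE.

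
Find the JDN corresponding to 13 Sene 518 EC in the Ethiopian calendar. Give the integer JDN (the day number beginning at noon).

1913337

In the proleptic Gregorian calendar the same day is 9 June 526.
JDN 2400001 is 17 November 1858 CE (Gregorian), MJD 0; the target day is −486664 days from there, so JDN = 1913337.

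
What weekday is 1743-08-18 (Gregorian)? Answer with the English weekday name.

Sunday

Since JDN mod 7 = 6 (0 = Monday), the day is Sunday.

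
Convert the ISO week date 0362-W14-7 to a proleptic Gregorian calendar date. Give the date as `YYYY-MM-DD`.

0362-04-08

ISO week 1 of 362 is the week containing the first Thursday of 362.
Week 14, day 7 (Sunday) lands on 0362-04-08.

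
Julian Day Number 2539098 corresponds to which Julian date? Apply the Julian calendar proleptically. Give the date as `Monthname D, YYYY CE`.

September 3, 2239 CE

The Gregorian equivalent of JDN 2539098 is 18 September 2239.
In the Julian calendar that day is September 3, 2239 CE.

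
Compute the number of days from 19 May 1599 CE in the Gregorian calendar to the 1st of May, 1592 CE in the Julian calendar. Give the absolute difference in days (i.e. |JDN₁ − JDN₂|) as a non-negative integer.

2564

First date → JDN 2305221; second date → JDN 2302657.
The interval is |2305221 − 2302657| = 2564 days.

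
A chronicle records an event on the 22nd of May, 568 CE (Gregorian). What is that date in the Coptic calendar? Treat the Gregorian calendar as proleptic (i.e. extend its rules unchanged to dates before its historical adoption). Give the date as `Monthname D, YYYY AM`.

Julian Day Number of the source date = 1928660.
Converting JDN 1928660 to the Coptic calendar gives 25 Pashons 284 AM.

Pashons 25, 284 AM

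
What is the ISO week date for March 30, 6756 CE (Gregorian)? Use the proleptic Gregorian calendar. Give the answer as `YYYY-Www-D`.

6756-W13-5

The weekday is Friday (ISO weekday 5).
That Friday belongs to ISO week 13 of ISO year 6756.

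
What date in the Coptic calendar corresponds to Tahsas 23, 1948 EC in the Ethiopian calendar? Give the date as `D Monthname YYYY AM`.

Both dates share Julian Day Number 2435475; in the Coptic calendar that is 23 Koiak 1672 AM.

23 Koiak 1672 AM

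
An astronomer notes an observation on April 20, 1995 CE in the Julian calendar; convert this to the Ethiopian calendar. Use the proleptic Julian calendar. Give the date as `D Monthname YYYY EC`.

25 Miyazya 1987 EC

Julian Day Number of the source date = 2449841.
Converting JDN 2449841 to the Ethiopian calendar gives 25 Miyazya 1987 EC.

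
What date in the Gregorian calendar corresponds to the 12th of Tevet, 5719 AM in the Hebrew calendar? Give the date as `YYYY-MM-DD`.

1958-12-23

Julian Day Number of the source date = 2436561.
Converting JDN 2436561 to the Gregorian calendar gives 23 December 1958 CE.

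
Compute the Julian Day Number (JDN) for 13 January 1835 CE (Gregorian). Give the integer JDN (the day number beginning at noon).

2391292

JDN 2451545 is 1 January 2000 CE (Gregorian); the target day is −60253 days from there, so JDN = 2391292.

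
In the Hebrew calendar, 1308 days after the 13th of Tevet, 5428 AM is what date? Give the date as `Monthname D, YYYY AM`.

Av 21, 5431 AM

Counting 1308 days forward from JDN 2330281 reaches JDN 2331589, which is Av 21, 5431 AM.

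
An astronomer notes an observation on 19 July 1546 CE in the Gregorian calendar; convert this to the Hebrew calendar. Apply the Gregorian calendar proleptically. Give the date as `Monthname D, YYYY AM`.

Julian Day Number of the source date = 2285924.
Converting JDN 2285924 to the Hebrew calendar gives 10 Av 5306 AM.

Av 10, 5306 AM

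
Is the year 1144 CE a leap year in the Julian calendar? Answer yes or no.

yes

1144 mod 4 = 0, so it is a leap year in the Julian calendar.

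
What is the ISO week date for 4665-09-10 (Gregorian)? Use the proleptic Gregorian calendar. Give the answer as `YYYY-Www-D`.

The weekday is Sunday (ISO weekday 7).
That Sunday belongs to ISO week 36 of ISO year 4665.

4665-W36-7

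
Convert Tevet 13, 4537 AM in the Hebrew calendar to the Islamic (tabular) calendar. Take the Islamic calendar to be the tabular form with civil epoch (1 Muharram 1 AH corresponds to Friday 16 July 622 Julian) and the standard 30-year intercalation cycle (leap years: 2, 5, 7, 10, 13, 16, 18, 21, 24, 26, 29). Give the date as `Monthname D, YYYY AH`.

Rabi' al-Awwal 13, 160 AH

Both dates share Julian Day Number 2004855; in the tabular Islamic calendar that is 13 Rabi' al-Awwal 160 AH.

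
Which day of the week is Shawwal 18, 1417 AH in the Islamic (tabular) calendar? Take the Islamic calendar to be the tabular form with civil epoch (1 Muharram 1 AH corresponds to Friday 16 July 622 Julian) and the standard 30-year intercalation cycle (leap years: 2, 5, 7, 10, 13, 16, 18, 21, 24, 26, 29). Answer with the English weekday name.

This is JDN 2450506 (26 February 1997 Gregorian).
Since JDN mod 7 = 2 (0 = Monday), the day is Wednesday.

Wednesday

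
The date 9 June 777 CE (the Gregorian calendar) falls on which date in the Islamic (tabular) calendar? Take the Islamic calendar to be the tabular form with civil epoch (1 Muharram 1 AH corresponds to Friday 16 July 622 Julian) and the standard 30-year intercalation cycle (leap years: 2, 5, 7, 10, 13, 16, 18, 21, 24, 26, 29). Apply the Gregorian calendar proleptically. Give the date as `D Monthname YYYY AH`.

Both dates share Julian Day Number 2005013; in the tabular Islamic calendar that is 23 Sha'ban 160 AH.

23 Sha'ban 160 AH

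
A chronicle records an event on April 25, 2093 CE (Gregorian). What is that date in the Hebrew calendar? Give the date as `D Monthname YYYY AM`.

29 Nisan 5853 AM

Both dates share Julian Day Number 2485628; in the Hebrew calendar that is 29 Nisan 5853 AM.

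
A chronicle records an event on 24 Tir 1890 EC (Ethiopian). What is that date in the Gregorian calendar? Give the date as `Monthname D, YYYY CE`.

January 31, 1898 CE

Julian Day Number of the source date = 2414321.
Converting JDN 2414321 to the Gregorian calendar gives 31 January 1898 CE.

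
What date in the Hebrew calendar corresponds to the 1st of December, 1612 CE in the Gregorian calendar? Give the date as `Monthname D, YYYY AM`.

Kislev 7, 5373 AM

Julian Day Number of the source date = 2310166.
Converting JDN 2310166 to the Hebrew calendar gives 7 Kislev 5373 AM.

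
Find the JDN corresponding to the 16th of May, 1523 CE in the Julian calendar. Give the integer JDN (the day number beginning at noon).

Equivalently 26 May 1523 (proleptic Gregorian).
JDN 2400001 is 17 November 1858 CE (Gregorian), MJD 0; the target day is −122532 days from there, so JDN = 2277469.

2277469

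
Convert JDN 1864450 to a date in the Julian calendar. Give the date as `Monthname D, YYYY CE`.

August 2, 392 CE

JDN 1864450 is 3 August 392 in the proleptic Gregorian calendar.
In the Julian calendar that day is August 2, 392 CE.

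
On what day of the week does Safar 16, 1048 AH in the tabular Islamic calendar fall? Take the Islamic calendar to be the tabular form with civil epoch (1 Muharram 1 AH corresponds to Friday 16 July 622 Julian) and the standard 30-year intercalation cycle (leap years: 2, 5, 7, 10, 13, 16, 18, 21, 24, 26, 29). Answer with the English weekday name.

Tuesday

This is JDN 2319507 (29 June 1638 Gregorian).
Since JDN mod 7 = 1 (0 = Monday), the day is Tuesday.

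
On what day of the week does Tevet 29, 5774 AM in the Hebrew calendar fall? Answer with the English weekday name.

In the Gregorian calendar this is 1 January 2014 (JDN 2456659).
JDN 2456659 mod 7 = 2, and JDN 0 was a Monday, so this is a Wednesday.

Wednesday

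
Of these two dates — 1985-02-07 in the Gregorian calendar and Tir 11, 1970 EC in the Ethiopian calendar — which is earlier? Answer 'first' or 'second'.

second

First date → JDN 2446104; second date → JDN 2443528.
JDN 2443528 < JDN 2446104, so the second date is earlier.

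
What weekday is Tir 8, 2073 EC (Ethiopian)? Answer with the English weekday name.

This is JDN 2481146 (16 January 2081 Gregorian).
Since JDN mod 7 = 3 (0 = Monday), the day is Thursday.

Thursday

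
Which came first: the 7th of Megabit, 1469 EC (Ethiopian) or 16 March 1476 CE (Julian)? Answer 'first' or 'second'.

First date → JDN 2260594; second date → JDN 2260242.
JDN 2260242 < JDN 2260594, so the second date is earlier.

second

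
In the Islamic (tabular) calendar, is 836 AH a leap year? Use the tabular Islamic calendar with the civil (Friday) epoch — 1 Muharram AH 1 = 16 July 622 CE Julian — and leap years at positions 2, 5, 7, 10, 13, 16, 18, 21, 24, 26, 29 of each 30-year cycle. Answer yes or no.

yes

Year 836 AH is year 26 of its 30-year cycle; leap positions are 2, 5, 7, 10, 13, 16, 18, 21, 24, 26, 29, so it is a leap year (355 days).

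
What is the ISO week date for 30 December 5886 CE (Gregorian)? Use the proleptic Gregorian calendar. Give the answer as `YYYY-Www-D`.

5886-W52-4

The weekday is Thursday (ISO weekday 4).
That Thursday belongs to ISO week 52 of ISO year 5886.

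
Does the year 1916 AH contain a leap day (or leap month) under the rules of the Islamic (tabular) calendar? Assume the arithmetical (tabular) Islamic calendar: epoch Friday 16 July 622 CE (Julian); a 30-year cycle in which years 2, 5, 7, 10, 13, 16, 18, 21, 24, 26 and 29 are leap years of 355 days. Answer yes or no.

Year 1916 AH is year 26 of its 30-year cycle; leap positions are 2, 5, 7, 10, 13, 16, 18, 21, 24, 26, 29, so it is a leap year (355 days).

yes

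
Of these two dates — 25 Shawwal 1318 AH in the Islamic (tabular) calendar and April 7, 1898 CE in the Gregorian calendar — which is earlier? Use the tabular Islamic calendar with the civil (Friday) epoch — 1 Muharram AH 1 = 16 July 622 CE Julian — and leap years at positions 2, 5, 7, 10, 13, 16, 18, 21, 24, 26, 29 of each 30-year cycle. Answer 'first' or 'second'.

second

First date → JDN 2415431; second date → JDN 2414387.
JDN 2414387 < JDN 2415431, so the second date is earlier.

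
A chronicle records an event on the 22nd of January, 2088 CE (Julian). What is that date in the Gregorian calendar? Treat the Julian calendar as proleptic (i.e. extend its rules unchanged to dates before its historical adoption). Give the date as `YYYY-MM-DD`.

2088-02-04

For dates in this range the Gregorian date is 13 days ahead of the Julian.
22 January 2088 Julian + 13 days → 4 February 2088 Gregorian.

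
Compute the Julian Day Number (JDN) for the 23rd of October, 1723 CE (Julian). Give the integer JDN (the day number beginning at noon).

Equivalently 3 November 1723 (Gregorian).
JDN 2400001 is 17 November 1858 CE (Gregorian), MJD 0; the target day is −49322 days from there, so JDN = 2350679.

2350679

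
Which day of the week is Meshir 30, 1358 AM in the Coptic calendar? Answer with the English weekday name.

Thursday

This is JDN 2320853 (6 March 1642 Gregorian).
JDN 2320853 mod 7 = 3, and JDN 0 was a Monday, so this is a Thursday.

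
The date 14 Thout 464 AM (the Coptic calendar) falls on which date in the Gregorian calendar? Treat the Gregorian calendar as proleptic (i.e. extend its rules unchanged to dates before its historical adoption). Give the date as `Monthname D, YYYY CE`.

September 16, 747 CE

Both dates share Julian Day Number 1994154; in the Gregorian calendar that is 16 September 747 CE.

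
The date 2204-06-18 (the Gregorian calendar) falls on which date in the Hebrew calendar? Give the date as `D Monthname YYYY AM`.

18 Sivan 5964 AM

Both dates share Julian Day Number 2526223; in the Hebrew calendar that is 18 Sivan 5964 AM.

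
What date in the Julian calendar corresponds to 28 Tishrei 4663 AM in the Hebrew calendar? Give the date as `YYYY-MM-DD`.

Julian Day Number of the source date = 2050789.
Converting JDN 2050789 to the Julian calendar gives 3 October 902 CE.

0902-10-03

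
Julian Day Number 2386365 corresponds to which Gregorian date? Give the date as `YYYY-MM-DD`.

1821-07-18

JDN 2451545 is 1 Jan 2000; 2386365 is −65180 days from there.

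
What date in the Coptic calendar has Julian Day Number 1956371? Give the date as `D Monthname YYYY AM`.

The proleptic Gregorian equivalent of JDN 1956371 is 5 April 644.
In the Coptic calendar that day is 7 Parmouti 360 AM.

7 Parmouti 360 AM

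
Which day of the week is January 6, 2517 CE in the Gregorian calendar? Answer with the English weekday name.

JDN 2640381 mod 7 = 2, and JDN 0 was a Monday, so this is a Wednesday.

Wednesday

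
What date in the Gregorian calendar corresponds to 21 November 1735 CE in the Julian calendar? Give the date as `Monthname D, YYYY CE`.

December 2, 1735 CE

The Julian–Gregorian offset here is 11 days (Julian trailing).
21 November 1735 Julian + 11 days → 2 December 1735 Gregorian.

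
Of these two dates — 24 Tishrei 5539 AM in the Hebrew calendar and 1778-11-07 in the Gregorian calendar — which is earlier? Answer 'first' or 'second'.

first

Converting both to JDN: 2370749 vs 2370772; the smaller is the first.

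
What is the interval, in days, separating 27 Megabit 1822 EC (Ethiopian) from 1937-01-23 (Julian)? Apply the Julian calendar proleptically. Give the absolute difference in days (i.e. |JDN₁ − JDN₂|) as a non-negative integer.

39023

JDN of the first date = 2389547.
JDN of the second date = 2428570.
|2428570 − 2389547| = 39023.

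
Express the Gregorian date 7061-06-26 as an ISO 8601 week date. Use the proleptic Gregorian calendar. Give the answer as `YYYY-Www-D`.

The weekday is Wednesday (ISO weekday 3).
That Wednesday belongs to ISO week 26 of ISO year 7061.

7061-W26-3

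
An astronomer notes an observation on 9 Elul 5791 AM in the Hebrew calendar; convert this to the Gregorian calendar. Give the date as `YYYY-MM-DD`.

2031-08-28

Both dates share Julian Day Number 2463107; in the Gregorian calendar that is 28 August 2031 CE.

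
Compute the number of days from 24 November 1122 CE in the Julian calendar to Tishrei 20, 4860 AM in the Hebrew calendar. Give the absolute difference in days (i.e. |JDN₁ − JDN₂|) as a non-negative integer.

8448

JDN of the first date = 2131196.
JDN of the second date = 2122748.
|2122748 − 2131196| = 8448.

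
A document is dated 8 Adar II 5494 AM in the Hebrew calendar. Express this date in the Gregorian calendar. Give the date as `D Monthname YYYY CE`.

Julian Day Number of the source date = 2354462.
Converting JDN 2354462 to the Gregorian calendar gives 13 March 1734 CE.

13 March 1734 CE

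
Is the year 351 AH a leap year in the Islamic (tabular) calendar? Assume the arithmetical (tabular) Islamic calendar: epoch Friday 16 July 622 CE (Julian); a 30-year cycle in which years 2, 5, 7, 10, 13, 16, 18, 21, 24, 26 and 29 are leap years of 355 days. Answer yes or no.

yes

Year 351 AH is year 21 of its 30-year cycle; leap positions are 2, 5, 7, 10, 13, 16, 18, 21, 24, 26, 29, so it is a leap year (355 days).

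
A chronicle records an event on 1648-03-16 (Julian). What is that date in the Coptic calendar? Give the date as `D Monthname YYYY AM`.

Both dates share Julian Day Number 2323065; in the Coptic calendar that is 20 Paremhat 1364 AM.

20 Paremhat 1364 AM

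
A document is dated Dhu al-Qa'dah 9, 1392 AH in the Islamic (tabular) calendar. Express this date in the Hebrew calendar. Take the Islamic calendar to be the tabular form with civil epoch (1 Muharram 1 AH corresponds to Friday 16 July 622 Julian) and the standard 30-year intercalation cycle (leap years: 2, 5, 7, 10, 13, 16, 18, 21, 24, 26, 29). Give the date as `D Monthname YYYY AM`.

The source date corresponds to 15 December 1972 in the Gregorian calendar (JDN 2441667).
That day falls on 10 Tevet 5733 AM in the Hebrew calendar.

10 Tevet 5733 AM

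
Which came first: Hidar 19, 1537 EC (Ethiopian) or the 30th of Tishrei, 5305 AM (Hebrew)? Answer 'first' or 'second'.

second

The two dates have Julian Day Numbers 2285323 and 2285294 respectively.
Since 2285294 < 2285323, the second date comes first.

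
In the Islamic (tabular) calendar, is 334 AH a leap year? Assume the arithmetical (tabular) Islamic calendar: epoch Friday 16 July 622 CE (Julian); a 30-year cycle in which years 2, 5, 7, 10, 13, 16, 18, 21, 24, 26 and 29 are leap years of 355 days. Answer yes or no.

Year 334 AH is year 4 of its 30-year cycle; leap positions are 2, 5, 7, 10, 13, 16, 18, 21, 24, 26, 29, so it is a common year (354 days).

no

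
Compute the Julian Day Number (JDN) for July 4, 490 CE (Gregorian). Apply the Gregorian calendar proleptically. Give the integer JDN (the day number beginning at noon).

JDN 2451545 is 1 January 2000 CE (Gregorian); the target day is −551331 days from there, so JDN = 1900214.

1900214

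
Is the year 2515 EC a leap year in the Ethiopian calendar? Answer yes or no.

2515 mod 4 = 3; in the Ethiopian calendar a year is leap when year mod 4 = 3, so it is a leap year.

yes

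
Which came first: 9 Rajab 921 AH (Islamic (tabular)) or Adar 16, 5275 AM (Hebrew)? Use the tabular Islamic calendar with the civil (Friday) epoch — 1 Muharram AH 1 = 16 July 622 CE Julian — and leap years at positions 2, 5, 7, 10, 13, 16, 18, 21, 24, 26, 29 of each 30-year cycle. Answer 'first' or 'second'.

second

Converting both to JDN: 2274642 vs 2274473; the smaller is the second.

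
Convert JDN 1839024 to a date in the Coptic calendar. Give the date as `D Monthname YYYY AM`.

26 Koiak 39 AM

JDN 1839024 is 23 December 322 in the proleptic Gregorian calendar.
In the Coptic calendar that day is 26 Koiak 39 AM.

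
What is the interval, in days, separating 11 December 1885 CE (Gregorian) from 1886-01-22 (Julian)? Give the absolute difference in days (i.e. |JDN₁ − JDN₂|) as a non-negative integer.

54

First date → JDN 2409887; second date → JDN 2409941.
The interval is |2409887 − 2409941| = 54 days.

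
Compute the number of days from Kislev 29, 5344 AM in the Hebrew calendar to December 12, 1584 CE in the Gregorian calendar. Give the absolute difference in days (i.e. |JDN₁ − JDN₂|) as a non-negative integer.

JDN of the first date = 2299586.
JDN of the second date = 2299950.
|2299950 − 2299586| = 364.

364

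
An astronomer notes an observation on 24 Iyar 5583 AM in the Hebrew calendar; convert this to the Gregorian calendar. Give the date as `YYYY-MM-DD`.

1823-05-05

Julian Day Number of the source date = 2387021.
Converting JDN 2387021 to the Gregorian calendar gives 5 May 1823 CE.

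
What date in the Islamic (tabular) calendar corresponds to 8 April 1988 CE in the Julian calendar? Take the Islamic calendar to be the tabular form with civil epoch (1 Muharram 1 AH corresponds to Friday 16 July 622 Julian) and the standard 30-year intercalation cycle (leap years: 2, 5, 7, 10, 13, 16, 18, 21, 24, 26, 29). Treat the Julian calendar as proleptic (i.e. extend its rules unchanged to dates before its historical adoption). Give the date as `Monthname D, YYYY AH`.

Ramadan 4, 1408 AH

Both dates share Julian Day Number 2447273; in the tabular Islamic calendar that is 4 Ramadan 1408 AH.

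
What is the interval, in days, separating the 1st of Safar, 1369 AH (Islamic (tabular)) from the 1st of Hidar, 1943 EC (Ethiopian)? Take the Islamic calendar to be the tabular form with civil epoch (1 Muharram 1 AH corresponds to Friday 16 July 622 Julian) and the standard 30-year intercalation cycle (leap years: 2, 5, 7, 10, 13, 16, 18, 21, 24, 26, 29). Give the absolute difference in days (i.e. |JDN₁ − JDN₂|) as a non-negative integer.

JDN of the first date = 2433244.
JDN of the second date = 2433596.
|2433596 − 2433244| = 352.

352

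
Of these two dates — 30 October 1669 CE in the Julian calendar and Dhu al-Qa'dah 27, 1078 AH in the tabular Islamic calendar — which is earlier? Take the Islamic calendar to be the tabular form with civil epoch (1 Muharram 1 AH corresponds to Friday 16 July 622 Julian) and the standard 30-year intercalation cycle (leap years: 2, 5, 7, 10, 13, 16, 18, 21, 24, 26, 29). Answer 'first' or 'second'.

Converting both to JDN: 2330963 vs 2330414; the smaller is the second.

second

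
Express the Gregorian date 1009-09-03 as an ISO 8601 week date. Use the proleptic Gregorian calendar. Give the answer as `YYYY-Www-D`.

The weekday is Sunday (ISO weekday 7).
That Sunday belongs to ISO week 35 of ISO year 1009.

1009-W35-7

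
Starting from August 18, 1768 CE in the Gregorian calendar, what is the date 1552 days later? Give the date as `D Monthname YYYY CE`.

The starting date is JDN 2367039; 2367039 + 1552 = 2368591.
JDN 2368591 corresponds to 17 November 1772 CE.

17 November 1772 CE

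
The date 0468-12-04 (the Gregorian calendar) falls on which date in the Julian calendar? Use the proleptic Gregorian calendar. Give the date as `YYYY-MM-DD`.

0468-12-03

For dates in this range the Gregorian date is 1 day ahead of the Julian.
4 December 468 Gregorian − 1 day → 3 December 468 Julian.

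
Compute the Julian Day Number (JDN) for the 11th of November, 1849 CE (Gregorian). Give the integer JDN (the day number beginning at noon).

JDN 2299161 is 15 October 1582 CE (Gregorian); the target day is +97547 days from there, so JDN = 2396708.

2396708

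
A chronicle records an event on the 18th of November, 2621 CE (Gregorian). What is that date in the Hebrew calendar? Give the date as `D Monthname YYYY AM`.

Both dates share Julian Day Number 2678682; in the Hebrew calendar that is 11 Kislev 6382 AM.

11 Kislev 6382 AM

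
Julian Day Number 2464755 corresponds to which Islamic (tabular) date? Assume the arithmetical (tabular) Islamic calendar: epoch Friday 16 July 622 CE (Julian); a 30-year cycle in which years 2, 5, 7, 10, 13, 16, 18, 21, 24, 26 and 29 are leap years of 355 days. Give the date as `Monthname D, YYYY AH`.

JDN 2464755 is 2 March 2036 in the Gregorian calendar.
In the tabular Islamic calendar that day is Muharram 4, 1458 AH.

Muharram 4, 1458 AH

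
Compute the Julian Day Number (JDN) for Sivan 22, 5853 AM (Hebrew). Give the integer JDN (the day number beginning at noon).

2485680

Equivalently 16 June 2093 (Gregorian).
JDN 2451545 is 1 January 2000 CE (Gregorian); the target day is +34135 days from there, so JDN = 2485680.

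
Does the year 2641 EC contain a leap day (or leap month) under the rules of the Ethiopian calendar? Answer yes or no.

no

2641 mod 4 = 1; in the Ethiopian calendar a year is leap when year mod 4 = 3, so it is a common year.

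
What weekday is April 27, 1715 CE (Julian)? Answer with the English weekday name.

In the Gregorian calendar this is 8 May 1715 (JDN 2347578).
2347578 ≡ 2 (mod 7); counting from Monday = 0 gives Wednesday.

Wednesday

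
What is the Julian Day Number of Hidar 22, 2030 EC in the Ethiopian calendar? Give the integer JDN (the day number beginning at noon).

In the Gregorian calendar the same day is 1 December 2037.
JDN 2400001 is 17 November 1858 CE (Gregorian), MJD 0; the target day is +65393 days from there, so JDN = 2465394.

2465394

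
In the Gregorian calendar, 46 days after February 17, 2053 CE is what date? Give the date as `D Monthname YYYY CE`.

4 April 2053 CE

Counting 46 days forward from JDN 2470951 reaches JDN 2470997, which is 4 April 2053 CE.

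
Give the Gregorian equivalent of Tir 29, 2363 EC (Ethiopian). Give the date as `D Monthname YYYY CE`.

Julian Day Number of the source date = 2587089.
Converting JDN 2587089 to the Gregorian calendar gives 9 February 2371 CE.

9 February 2371 CE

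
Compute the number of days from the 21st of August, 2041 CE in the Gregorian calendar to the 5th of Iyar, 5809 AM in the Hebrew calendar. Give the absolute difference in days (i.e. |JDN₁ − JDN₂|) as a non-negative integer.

JDN of the first date = 2466753.
JDN of the second date = 2469569.
|2469569 − 2466753| = 2816.

2816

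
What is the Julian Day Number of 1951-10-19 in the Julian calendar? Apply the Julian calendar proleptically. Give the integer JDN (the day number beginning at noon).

2433952

In the Gregorian calendar the same day is 1 November 1951.
JDN 2400001 is 17 November 1858 CE (Gregorian), MJD 0; the target day is +33951 days from there, so JDN = 2433952.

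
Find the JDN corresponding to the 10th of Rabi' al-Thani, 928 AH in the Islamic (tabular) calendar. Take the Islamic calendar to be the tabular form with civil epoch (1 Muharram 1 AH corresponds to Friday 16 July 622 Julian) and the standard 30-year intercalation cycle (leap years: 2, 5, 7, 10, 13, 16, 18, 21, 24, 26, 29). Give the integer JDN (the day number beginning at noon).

In the proleptic Gregorian calendar the same day is 19 March 1522.
JDN 2299161 is 15 October 1582 CE (Gregorian); the target day is −22125 days from there, so JDN = 2277036.

2277036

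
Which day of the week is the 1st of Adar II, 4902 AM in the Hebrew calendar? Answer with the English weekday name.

Saturday

This is JDN 2138232 (7 March 1142 Gregorian).
Since JDN mod 7 = 5 (0 = Monday), the day is Saturday.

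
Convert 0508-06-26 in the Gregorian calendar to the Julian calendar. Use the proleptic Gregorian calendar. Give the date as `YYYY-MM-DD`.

For dates in this range the Gregorian date is 2 days ahead of the Julian.
26 June 508 Gregorian − 2 days → 24 June 508 Julian.

0508-06-24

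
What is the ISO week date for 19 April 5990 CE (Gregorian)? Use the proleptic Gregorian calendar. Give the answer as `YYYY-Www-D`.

5990-W16-4

The weekday is Thursday (ISO weekday 4).
That Thursday belongs to ISO week 16 of ISO year 5990.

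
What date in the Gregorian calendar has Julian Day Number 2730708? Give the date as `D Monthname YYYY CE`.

28 April 2764 CE

Counting from JDN 2299161 = 15 Oct 1582 gives an offset of 431547 days.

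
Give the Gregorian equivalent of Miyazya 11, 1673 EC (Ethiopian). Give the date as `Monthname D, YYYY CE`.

Both dates share Julian Day Number 2335139; in the Gregorian calendar that is 16 April 1681 CE.

April 16, 1681 CE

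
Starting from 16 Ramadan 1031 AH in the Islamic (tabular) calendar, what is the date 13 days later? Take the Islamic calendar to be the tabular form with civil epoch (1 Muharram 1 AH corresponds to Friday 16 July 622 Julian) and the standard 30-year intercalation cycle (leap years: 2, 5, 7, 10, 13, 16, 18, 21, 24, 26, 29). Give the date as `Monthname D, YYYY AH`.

JDN of 16 Ramadan 1031 AH = 2313689.
2313689 + 13 = 2313702.
JDN 2313702 in the tabular Islamic calendar is Ramadan 29, 1031 AH.

Ramadan 29, 1031 AH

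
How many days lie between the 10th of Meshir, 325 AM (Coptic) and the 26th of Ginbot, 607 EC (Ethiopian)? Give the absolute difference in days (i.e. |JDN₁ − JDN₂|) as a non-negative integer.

2297

First date → JDN 1943530; second date → JDN 1945827.
The interval is |1943530 − 1945827| = 2297 days.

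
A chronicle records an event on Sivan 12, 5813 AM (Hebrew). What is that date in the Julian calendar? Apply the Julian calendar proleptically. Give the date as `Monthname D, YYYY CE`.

May 16, 2053 CE

The source date corresponds to 29 May 2053 in the Gregorian calendar (JDN 2471052).
That day falls on 16 May 2053 CE in the Julian calendar.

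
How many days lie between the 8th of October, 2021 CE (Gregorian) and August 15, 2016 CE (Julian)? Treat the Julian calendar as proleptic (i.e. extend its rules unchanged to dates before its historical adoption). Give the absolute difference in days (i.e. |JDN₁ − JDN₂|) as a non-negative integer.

JDN of the first date = 2459496.
JDN of the second date = 2457629.
|2457629 − 2459496| = 1867.

1867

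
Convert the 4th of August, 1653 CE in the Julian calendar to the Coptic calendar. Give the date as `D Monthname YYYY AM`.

11 Mesori 1369 AM

Both dates share Julian Day Number 2325032; in the Coptic calendar that is 11 Mesori 1369 AM.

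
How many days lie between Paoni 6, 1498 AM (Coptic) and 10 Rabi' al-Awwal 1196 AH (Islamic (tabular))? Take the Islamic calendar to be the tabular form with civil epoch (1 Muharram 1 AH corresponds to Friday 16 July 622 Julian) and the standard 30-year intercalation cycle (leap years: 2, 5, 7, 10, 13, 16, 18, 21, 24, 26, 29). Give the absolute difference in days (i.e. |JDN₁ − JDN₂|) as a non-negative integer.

First date → JDN 2372084; second date → JDN 2371976.
The interval is |2372084 − 2371976| = 108 days.

108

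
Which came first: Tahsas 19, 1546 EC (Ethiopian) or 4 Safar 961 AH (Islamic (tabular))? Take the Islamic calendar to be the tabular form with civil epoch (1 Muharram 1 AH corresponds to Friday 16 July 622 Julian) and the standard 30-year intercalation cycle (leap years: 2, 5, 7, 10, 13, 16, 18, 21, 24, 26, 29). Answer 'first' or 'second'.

first

The two dates have Julian Day Numbers 2288640 and 2288665 respectively.
Since 2288640 < 2288665, the first date comes first.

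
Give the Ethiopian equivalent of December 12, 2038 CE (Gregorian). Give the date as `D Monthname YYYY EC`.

Both dates share Julian Day Number 2465770; in the Ethiopian calendar that is 3 Tahsas 2031 EC.

3 Tahsas 2031 EC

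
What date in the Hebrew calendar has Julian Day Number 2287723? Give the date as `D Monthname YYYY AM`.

The proleptic Gregorian equivalent of JDN 2287723 is 22 June 1551.
In the Hebrew calendar that day is 8 Tammuz 5311 AM.

8 Tammuz 5311 AM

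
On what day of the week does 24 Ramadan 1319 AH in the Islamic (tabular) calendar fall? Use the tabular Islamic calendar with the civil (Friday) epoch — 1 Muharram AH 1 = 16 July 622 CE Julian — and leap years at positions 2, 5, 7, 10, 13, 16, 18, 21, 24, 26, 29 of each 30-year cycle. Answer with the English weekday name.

Saturday

This is JDN 2415754 (4 January 1902 Gregorian).
2415754 ≡ 5 (mod 7); counting from Monday = 0 gives Saturday.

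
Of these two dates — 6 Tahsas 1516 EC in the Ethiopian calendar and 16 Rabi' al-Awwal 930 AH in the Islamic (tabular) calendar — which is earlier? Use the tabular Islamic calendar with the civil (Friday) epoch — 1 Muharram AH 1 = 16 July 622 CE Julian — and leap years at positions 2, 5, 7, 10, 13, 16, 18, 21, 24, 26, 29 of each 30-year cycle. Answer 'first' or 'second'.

first

First date → JDN 2277670; second date → JDN 2277721.
JDN 2277670 < JDN 2277721, so the first date is earlier.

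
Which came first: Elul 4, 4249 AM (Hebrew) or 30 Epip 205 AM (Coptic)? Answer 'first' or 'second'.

second

Converting both to JDN: 1899893 vs 1899870; the smaller is the second.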